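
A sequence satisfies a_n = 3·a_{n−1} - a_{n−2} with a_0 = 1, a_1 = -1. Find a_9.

-3571

With companion matrix Q = [[3, -1], [1, 0]], [a_n, a_{n−1}]ᵀ = Q·[a_{n−1}, a_{n−2}]ᵀ, so [a_9, a_8]ᵀ = Q⁸·[a_1, a_0]ᵀ.
Q⁸ = [[2584, -987], [987, -377]], giving [a_9, a_8]ᵀ = [[-3571], [-1364]].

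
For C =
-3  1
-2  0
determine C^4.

[[31, -15], [30, -14]]

tr C = -3 and det C = 2, so the characteristic polynomial is λ² − (-3)λ + (2) with roots -1 and -2.
Eigenvectors give P = [[1, 1], [2, 1]] with P⁻¹ = [[-1, 1], [2, -1]], and C = P·diag(-1, -2)·P⁻¹.
Then C^4 = P·diag(1, 16)·P⁻¹ = [[1, 16], [2, 16]] · [[-1, 1], [2, -1]] = [[31, -15], [30, -14]].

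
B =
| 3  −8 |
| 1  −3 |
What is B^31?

[[3, −8], [1, −3]]

B² = I (check: tr B = 0 and det B = −1), so B^31 = B since 31 is odd.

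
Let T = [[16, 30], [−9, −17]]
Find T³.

[[46, 90], [−27, −53]]

tr T = −1 and det T = −2, so the characteristic polynomial is λ² − (−1)λ + (−2) with roots 1 and −2.
Eigenvectors give P = [[−2, 5], [1, −3]] with P⁻¹ = [[−3, −5], [−1, −2]], and T = P·diag(1, −2)·P⁻¹.
Then T³ = P·diag(1, −8)·P⁻¹ = [[−2, −40], [1, 24]] · [[−3, −5], [−1, −2]] = [[46, 90], [−27, −53]].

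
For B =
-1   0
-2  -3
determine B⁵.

[[-1, 0], [-242, -243]]

tr B = -4 and det B = 3, so the characteristic polynomial is λ² − (-4)λ + (3) with roots -3 and -1.
Eigenvectors give P = [[0, -1], [1, 1]] with P⁻¹ = [[1, 1], [-1, 0]], and B = P·diag(-3, -1)·P⁻¹.
Then B⁵ = P·diag(-243, -1)·P⁻¹ = [[0, 1], [-243, -1]] · [[1, 1], [-1, 0]] = [[-1, 0], [-242, -243]].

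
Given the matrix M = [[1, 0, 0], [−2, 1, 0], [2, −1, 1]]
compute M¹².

M = I + N where N = [[0, 0, 0], [−2, 0, 0], [2, −1, 0]] is strictly lower-triangular, so N³ = 0.
(I + N)¹² = I + 12·N + 66·N² = [[1, 0, 0], [−24, 1, 0], [156, −12, 1]].

[[1, 0, 0], [−24, 1, 0], [156, −12, 1]]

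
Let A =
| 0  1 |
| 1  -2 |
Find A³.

[[-2, 5], [5, -12]]

A² = [[1, -2], [-2, 5]]
A³ = [[-2, 5], [5, -12]]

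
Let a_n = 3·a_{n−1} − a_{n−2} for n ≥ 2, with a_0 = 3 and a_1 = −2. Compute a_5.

With companion matrix C = [[3, −1], [1, 0]], [a_n, a_{n−1}]ᵀ = C·[a_{n−1}, a_{n−2}]ᵀ, so [a_5, a_4]ᵀ = C⁴·[a_1, a_0]ᵀ.
C⁴ = [[55, −21], [21, −8]], giving [a_5, a_4]ᵀ = [[−173], [−66]].

−173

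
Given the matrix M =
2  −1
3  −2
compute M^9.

[[2, −1], [3, −2]]

M² = I (check: tr M = 0 and det M = −1), so M^9 = M since 9 is odd.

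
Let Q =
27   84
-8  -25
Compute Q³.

[[195, 588], [-56, -169]]

tr Q = 2 and det Q = -3, so the characteristic polynomial is λ² − (2)λ + (-3) with roots -1 and 3.
Eigenvectors give P = [[-3, 7], [1, -2]] with P⁻¹ = [[2, 7], [1, 3]], and Q = P·diag(-1, 3)·P⁻¹.
Then Q³ = P·diag(-1, 27)·P⁻¹ = [[3, 189], [-1, -54]] · [[2, 7], [1, 3]] = [[195, 588], [-56, -169]].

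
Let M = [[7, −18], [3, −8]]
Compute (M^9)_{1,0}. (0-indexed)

tr M = −1 and det M = −2, so the characteristic polynomial is λ² − (−1)λ + (−2) with roots 1 and −2.
Eigenvectors give P = [[3, −2], [1, −1]] with P⁻¹ = [[1, −2], [1, −3]], and M = P·diag(1, −2)·P⁻¹.
Then M^9 = P·diag(1, −512)·P⁻¹ = [[3, 1024], [1, 512]] · [[1, −2], [1, −3]] = [[1027, −3078], [513, −1538]].

513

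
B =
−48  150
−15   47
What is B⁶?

[[6714, −19950], [1995, −5921]]

tr B = −1 and det B = −6, so the characteristic polynomial is λ² − (−1)λ + (−6) with roots −3 and 2.
Eigenvectors give P = [[−10, 3], [−3, 1]] with P⁻¹ = [[−1, 3], [−3, 10]], and B = P·diag(−3, 2)·P⁻¹.
Then B⁶ = P·diag(729, 64)·P⁻¹ = [[−7290, 192], [−2187, 64]] · [[−1, 3], [−3, 10]] = [[6714, −19950], [1995, −5921]].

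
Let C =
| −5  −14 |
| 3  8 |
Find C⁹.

tr C = 3 and det C = 2, so the characteristic polynomial is λ² − (3)λ + (2) with roots 2 and 1.
Eigenvectors give P = [[−2, 7], [1, −3]] with P⁻¹ = [[3, 7], [1, 2]], and C = P·diag(2, 1)·P⁻¹.
Then C⁹ = P·diag(512, 1)·P⁻¹ = [[−1024, 7], [512, −3]] · [[3, 7], [1, 2]] = [[−3065, −7154], [1533, 3578]].

[[−3065, −7154], [1533, 3578]]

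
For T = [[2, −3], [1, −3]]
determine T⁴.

[[−2, 21], [−7, 33]]

T² = [[1, 3], [−1, 6]]
T³ = [[5, −12], [4, −15]]
T⁴ = [[−2, 21], [−7, 33]]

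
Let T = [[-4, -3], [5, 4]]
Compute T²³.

T² = I (check: tr T = 0 and det T = -1), so T²³ = T since 23 is odd.

[[-4, -3], [5, 4]]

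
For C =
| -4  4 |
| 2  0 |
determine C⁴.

[[704, -512], [-256, 192]]

C² = [[24, -16], [-8, 8]]
C³ = [[-128, 96], [48, -32]]
C⁴ = [[704, -512], [-256, 192]]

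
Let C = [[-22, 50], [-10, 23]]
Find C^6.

tr C = 1 and det C = -6, so the characteristic polynomial is λ² − (1)λ + (-6) with roots -2 and 3.
Eigenvectors give P = [[5, 2], [2, 1]] with P⁻¹ = [[1, -2], [-2, 5]], and C = P·diag(-2, 3)·P⁻¹.
Then C^6 = P·diag(64, 729)·P⁻¹ = [[320, 1458], [128, 729]] · [[1, -2], [-2, 5]] = [[-2596, 6650], [-1330, 3389]].

[[-2596, 6650], [-1330, 3389]]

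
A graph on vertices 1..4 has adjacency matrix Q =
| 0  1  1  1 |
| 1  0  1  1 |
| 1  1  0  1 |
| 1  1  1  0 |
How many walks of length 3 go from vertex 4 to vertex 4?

The number of length-3 walks from vertex 4 to vertex 4 is entry (4,4) of Q³, where Q is the adjacency matrix.
Q² = [[3, 2, 2, 2], [2, 3, 2, 2], [2, 2, 3, 2], [2, 2, 2, 3]]
Q³ = [[6, 7, 7, 7], [7, 6, 7, 7], [7, 7, 6, 7], [7, 7, 7, 6]]

6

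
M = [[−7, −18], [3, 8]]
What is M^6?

tr M = 1 and det M = −2, so the characteristic polynomial is λ² − (1)λ + (−2) with roots −1 and 2.
Eigenvectors give P = [[−3, −2], [1, 1]] with P⁻¹ = [[−1, −2], [1, 3]], and M = P·diag(−1, 2)·P⁻¹.
Then M^6 = P·diag(1, 64)·P⁻¹ = [[−3, −128], [1, 64]] · [[−1, −2], [1, 3]] = [[−125, −378], [63, 190]].

[[−125, −378], [63, 190]]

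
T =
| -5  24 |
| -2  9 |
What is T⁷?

tr T = 4 and det T = 3, so the characteristic polynomial is λ² − (4)λ + (3) with roots 3 and 1.
Eigenvectors give P = [[-3, 4], [-1, 1]] with P⁻¹ = [[1, -4], [1, -3]], and T = P·diag(3, 1)·P⁻¹.
Then T⁷ = P·diag(2187, 1)·P⁻¹ = [[-6561, 4], [-2187, 1]] · [[1, -4], [1, -3]] = [[-6557, 26232], [-2186, 8745]].

[[-6557, 26232], [-2186, 8745]]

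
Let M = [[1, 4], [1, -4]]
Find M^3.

[[-7, 68], [17, -92]]

M^2 = [[5, -12], [-3, 20]]
M^3 = [[-7, 68], [17, -92]]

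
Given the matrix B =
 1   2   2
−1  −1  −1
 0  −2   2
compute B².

[[−1, −4, 4], [0, 1, −3], [2, −2, 6]]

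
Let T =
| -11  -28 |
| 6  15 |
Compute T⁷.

tr T = 4 and det T = 3, so the characteristic polynomial is λ² − (4)λ + (3) with roots 1 and 3.
Eigenvectors give P = [[7, 2], [-3, -1]] with P⁻¹ = [[1, 2], [-3, -7]], and T = P·diag(1, 3)·P⁻¹.
Then T⁷ = P·diag(1, 2187)·P⁻¹ = [[7, 4374], [-3, -2187]] · [[1, 2], [-3, -7]] = [[-13115, -30604], [6558, 15303]].

[[-13115, -30604], [6558, 15303]]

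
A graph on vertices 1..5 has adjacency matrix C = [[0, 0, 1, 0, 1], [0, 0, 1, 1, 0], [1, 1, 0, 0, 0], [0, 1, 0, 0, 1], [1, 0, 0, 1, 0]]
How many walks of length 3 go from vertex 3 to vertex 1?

3

The number of length-3 walks from vertex 3 to vertex 1 is entry (3,1) of C³, where C is the adjacency matrix.
C² = [[2, 1, 0, 1, 0], [1, 2, 0, 0, 1], [0, 0, 2, 1, 1], [1, 0, 1, 2, 0], [0, 1, 1, 0, 2]]
C³ = [[0, 1, 3, 1, 3], [1, 0, 3, 3, 1], [3, 3, 0, 1, 1], [1, 3, 1, 0, 3], [3, 1, 1, 3, 0]]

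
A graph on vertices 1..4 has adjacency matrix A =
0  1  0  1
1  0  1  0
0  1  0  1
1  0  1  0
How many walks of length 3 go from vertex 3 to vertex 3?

The number of length-3 walks from vertex 3 to vertex 3 is entry (3,3) of A^3, where A is the adjacency matrix.
A^2 = [[2, 0, 2, 0], [0, 2, 0, 2], [2, 0, 2, 0], [0, 2, 0, 2]]
A^3 = [[0, 4, 0, 4], [4, 0, 4, 0], [0, 4, 0, 4], [4, 0, 4, 0]]

0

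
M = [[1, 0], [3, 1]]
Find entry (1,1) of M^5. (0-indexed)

1

M = I + N where N = [[0, 0], [3, 0]] is strictly lower-triangular, so N^2 = 0.
(I + N)^5 = I + 5·N = [[1, 0], [15, 1]].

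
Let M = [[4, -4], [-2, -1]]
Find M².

[[24, -12], [-6, 9]]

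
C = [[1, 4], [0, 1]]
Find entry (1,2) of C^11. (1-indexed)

C = I + N where N = [[0, 4], [0, 0]] is strictly upper-triangular, so N^2 = 0.
(I + N)^11 = I + 11·N = [[1, 44], [0, 1]].

44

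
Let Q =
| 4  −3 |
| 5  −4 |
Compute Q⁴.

Q² = I (check: tr Q = 0 and det Q = −1), so Q⁴ = I since 4 is even.

[[1, 0], [0, 1]]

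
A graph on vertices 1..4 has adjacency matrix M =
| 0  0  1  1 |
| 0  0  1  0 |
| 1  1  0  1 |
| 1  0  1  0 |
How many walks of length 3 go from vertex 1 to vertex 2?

1

The number of length-3 walks from vertex 1 to vertex 2 is entry (1,2) of M³, where M is the adjacency matrix.
M² = [[2, 1, 1, 1], [1, 1, 0, 1], [1, 0, 3, 1], [1, 1, 1, 2]]
M³ = [[2, 1, 4, 3], [1, 0, 3, 1], [4, 3, 2, 4], [3, 1, 4, 2]]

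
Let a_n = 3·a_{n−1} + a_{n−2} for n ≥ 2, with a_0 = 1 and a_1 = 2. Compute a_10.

With companion matrix C = [[3, 1], [1, 0]], [a_n, a_{n−1}]ᵀ = C·[a_{n−1}, a_{n−2}]ᵀ, so [a_10, a_9]ᵀ = C⁹·[a_1, a_0]ᵀ.
C⁹ = [[42837, 12970], [12970, 3927]], giving [a_10, a_9]ᵀ = [[98644], [29867]].

98644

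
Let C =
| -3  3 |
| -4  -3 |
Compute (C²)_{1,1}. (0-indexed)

-3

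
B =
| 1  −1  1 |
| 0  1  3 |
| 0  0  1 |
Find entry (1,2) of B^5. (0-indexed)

B = I + N where N = [[0, −1, 1], [0, 0, 3], [0, 0, 0]] is strictly upper-triangular, so N^3 = 0.
(I + N)^5 = I + 5·N + 10·N^2 = [[1, −5, −25], [0, 1, 15], [0, 0, 1]].

15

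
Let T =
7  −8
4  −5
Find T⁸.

[[13121, −13120], [6560, −6559]]

tr T = 2 and det T = −3, so the characteristic polynomial is λ² − (2)λ + (−3) with roots 3 and −1.
Eigenvectors give P = [[2, 1], [1, 1]] with P⁻¹ = [[1, −1], [−1, 2]], and T = P·diag(3, −1)·P⁻¹.
Then T⁸ = P·diag(6561, 1)·P⁻¹ = [[13122, 1], [6561, 1]] · [[1, −1], [−1, 2]] = [[13121, −13120], [6560, −6559]].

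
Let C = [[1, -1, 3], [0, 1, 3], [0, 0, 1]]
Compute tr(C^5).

3

C = I + N where N = [[0, -1, 3], [0, 0, 3], [0, 0, 0]] is strictly upper-triangular, so N^3 = 0.
(I + N)^5 = I + 5·N + 10·N^2 = [[1, -5, -15], [0, 1, 15], [0, 0, 1]].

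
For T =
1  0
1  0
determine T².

[[1, 0], [1, 0]]

T² = T (a projection; rank 1, trace 1), so T² = T.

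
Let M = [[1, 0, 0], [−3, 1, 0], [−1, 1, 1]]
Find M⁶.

[[1, 0, 0], [−18, 1, 0], [−51, 6, 1]]

M = I + N where N = [[0, 0, 0], [−3, 0, 0], [−1, 1, 0]] is strictly lower-triangular, so N³ = 0.
(I + N)⁶ = I + 6·N + 15·N² = [[1, 0, 0], [−18, 1, 0], [−51, 6, 1]].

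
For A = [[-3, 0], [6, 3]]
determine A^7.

tr A = 0 and det A = -9, so the characteristic polynomial is λ² − (0)λ + (-9) with roots 3 and -3.
Eigenvectors give P = [[0, -1], [1, 1]] with P⁻¹ = [[1, 1], [-1, 0]], and A = P·diag(3, -3)·P⁻¹.
Then A^7 = P·diag(2187, -2187)·P⁻¹ = [[0, 2187], [2187, -2187]] · [[1, 1], [-1, 0]] = [[-2187, 0], [4374, 2187]].

[[-2187, 0], [4374, 2187]]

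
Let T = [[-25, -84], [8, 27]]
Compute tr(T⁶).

730

tr T = 2 and det T = -3, so the characteristic polynomial is λ² − (2)λ + (-3) with roots -1 and 3.
Eigenvectors give P = [[-7, -3], [2, 1]] with P⁻¹ = [[-1, -3], [2, 7]], and T = P·diag(-1, 3)·P⁻¹.
Then T⁶ = P·diag(1, 729)·P⁻¹ = [[-7, -2187], [2, 729]] · [[-1, -3], [2, 7]] = [[-4367, -15288], [1456, 5097]].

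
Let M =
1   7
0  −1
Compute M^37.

M² = I (check: tr M = 0 and det M = −1), so M^37 = M since 37 is odd.

[[1, 7], [0, −1]]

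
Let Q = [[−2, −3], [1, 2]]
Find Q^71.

Q² = I (check: tr Q = 0 and det Q = −1), so Q^71 = Q since 71 is odd.

[[−2, −3], [1, 2]]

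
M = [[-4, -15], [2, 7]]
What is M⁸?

tr M = 3 and det M = 2, so the characteristic polynomial is λ² − (3)λ + (2) with roots 1 and 2.
Eigenvectors give P = [[-3, -5], [1, 2]] with P⁻¹ = [[-2, -5], [1, 3]], and M = P·diag(1, 2)·P⁻¹.
Then M⁸ = P·diag(1, 256)·P⁻¹ = [[-3, -1280], [1, 512]] · [[-2, -5], [1, 3]] = [[-1274, -3825], [510, 1531]].

[[-1274, -3825], [510, 1531]]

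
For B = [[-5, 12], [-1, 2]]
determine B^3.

tr B = -3 and det B = 2, so the characteristic polynomial is λ² − (-3)λ + (2) with roots -2 and -1.
Eigenvectors give P = [[-4, -3], [-1, -1]] with P⁻¹ = [[-1, 3], [1, -4]], and B = P·diag(-2, -1)·P⁻¹.
Then B^3 = P·diag(-8, -1)·P⁻¹ = [[32, 3], [8, 1]] · [[-1, 3], [1, -4]] = [[-29, 84], [-7, 20]].

[[-29, 84], [-7, 20]]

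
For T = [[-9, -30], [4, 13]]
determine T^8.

[[-32799, -98400], [13120, 39361]]

tr T = 4 and det T = 3, so the characteristic polynomial is λ² − (4)λ + (3) with roots 1 and 3.
Eigenvectors give P = [[-3, -5], [1, 2]] with P⁻¹ = [[-2, -5], [1, 3]], and T = P·diag(1, 3)·P⁻¹.
Then T^8 = P·diag(1, 6561)·P⁻¹ = [[-3, -32805], [1, 13122]] · [[-2, -5], [1, 3]] = [[-32799, -98400], [13120, 39361]].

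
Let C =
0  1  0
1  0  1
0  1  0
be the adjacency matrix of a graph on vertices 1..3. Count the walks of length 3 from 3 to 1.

The number of length-3 walks from vertex 3 to vertex 1 is entry (3,1) of C³, where C is the adjacency matrix.
C² = [[1, 0, 1], [0, 2, 0], [1, 0, 1]]
C³ = [[0, 2, 0], [2, 0, 2], [0, 2, 0]]

0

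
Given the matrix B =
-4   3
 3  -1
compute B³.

B² = [[25, -15], [-15, 10]]
B³ = [[-145, 90], [90, -55]]

[[-145, 90], [90, -55]]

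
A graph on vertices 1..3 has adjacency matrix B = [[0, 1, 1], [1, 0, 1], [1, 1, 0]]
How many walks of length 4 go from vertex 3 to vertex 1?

5

The number of length-4 walks from vertex 3 to vertex 1 is entry (3,1) of B^4, where B is the adjacency matrix.
B^2 = [[2, 1, 1], [1, 2, 1], [1, 1, 2]]
B^3 = [[2, 3, 3], [3, 2, 3], [3, 3, 2]]
B^4 = [[6, 5, 5], [5, 6, 5], [5, 5, 6]]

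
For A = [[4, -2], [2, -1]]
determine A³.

[[36, -18], [18, -9]]

A² = [[12, -6], [6, -3]]
A³ = [[36, -18], [18, -9]]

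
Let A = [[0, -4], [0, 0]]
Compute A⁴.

[[0, 0], [0, 0]]

A is strictly triangular, hence nilpotent: A² = 0, so A⁴ = 0.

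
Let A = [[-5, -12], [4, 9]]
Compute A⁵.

[[-725, -1452], [484, 969]]

tr A = 4 and det A = 3, so the characteristic polynomial is λ² − (4)λ + (3) with roots 1 and 3.
Eigenvectors give P = [[-2, 3], [1, -2]] with P⁻¹ = [[-2, -3], [-1, -2]], and A = P·diag(1, 3)·P⁻¹.
Then A⁵ = P·diag(1, 243)·P⁻¹ = [[-2, 729], [1, -486]] · [[-2, -3], [-1, -2]] = [[-725, -1452], [484, 969]].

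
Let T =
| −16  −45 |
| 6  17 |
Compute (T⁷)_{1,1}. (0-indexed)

tr T = 1 and det T = −2, so the characteristic polynomial is λ² − (1)λ + (−2) with roots −1 and 2.
Eigenvectors give P = [[3, 5], [−1, −2]] with P⁻¹ = [[2, 5], [−1, −3]], and T = P·diag(−1, 2)·P⁻¹.
Then T⁷ = P·diag(−1, 128)·P⁻¹ = [[−3, 640], [1, −256]] · [[2, 5], [−1, −3]] = [[−646, −1935], [258, 773]].

773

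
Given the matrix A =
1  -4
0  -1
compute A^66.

A² = I (check: tr A = 0 and det A = -1), so A^66 = I since 66 is even.

[[1, 0], [0, 1]]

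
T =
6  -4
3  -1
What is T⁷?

[[8364, -8236], [6177, -6049]]

tr T = 5 and det T = 6, so the characteristic polynomial is λ² − (5)λ + (6) with roots 3 and 2.
Eigenvectors give P = [[4, 1], [3, 1]] with P⁻¹ = [[1, -1], [-3, 4]], and T = P·diag(3, 2)·P⁻¹.
Then T⁷ = P·diag(2187, 128)·P⁻¹ = [[8748, 128], [6561, 128]] · [[1, -1], [-3, 4]] = [[8364, -8236], [6177, -6049]].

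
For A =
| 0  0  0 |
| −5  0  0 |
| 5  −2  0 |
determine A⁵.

[[0, 0, 0], [0, 0, 0], [0, 0, 0]]

A is strictly triangular, hence nilpotent: A³ = 0, so A⁵ = 0.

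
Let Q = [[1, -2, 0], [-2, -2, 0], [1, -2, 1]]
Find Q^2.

[[5, 2, 0], [2, 8, 0], [6, 0, 1]]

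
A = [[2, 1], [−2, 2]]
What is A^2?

[[2, 4], [−8, 2]]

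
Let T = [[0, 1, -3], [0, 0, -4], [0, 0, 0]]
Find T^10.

[[0, 0, 0], [0, 0, 0], [0, 0, 0]]

T is strictly triangular, hence nilpotent: T^3 = 0, so T^10 = 0.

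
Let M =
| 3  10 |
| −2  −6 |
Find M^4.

tr M = −3 and det M = 2, so the characteristic polynomial is λ² − (−3)λ + (2) with roots −2 and −1.
Eigenvectors give P = [[−2, 5], [1, −2]] with P⁻¹ = [[2, 5], [1, 2]], and M = P·diag(−2, −1)·P⁻¹.
Then M^4 = P·diag(16, 1)·P⁻¹ = [[−32, 5], [16, −2]] · [[2, 5], [1, 2]] = [[−59, −150], [30, 76]].

[[−59, −150], [30, 76]]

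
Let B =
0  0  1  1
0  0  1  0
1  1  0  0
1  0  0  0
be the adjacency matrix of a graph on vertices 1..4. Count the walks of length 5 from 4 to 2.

The number of length-5 walks from vertex 4 to vertex 2 is entry (4,2) of B⁵, where B is the adjacency matrix.
B² = [[2, 1, 0, 0], [1, 1, 0, 0], [0, 0, 2, 1], [0, 0, 1, 1]]
B³ = [[0, 0, 3, 2], [0, 0, 2, 1], [3, 2, 0, 0], [2, 1, 0, 0]]
B⁴ = [[5, 3, 0, 0], [3, 2, 0, 0], [0, 0, 5, 3], [0, 0, 3, 2]]
B⁵ = [[0, 0, 8, 5], [0, 0, 5, 3], [8, 5, 0, 0], [5, 3, 0, 0]]

3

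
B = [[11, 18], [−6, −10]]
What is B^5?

tr B = 1 and det B = −2, so the characteristic polynomial is λ² − (1)λ + (−2) with roots −1 and 2.
Eigenvectors give P = [[−3, −2], [2, 1]] with P⁻¹ = [[1, 2], [−2, −3]], and B = P·diag(−1, 2)·P⁻¹.
Then B^5 = P·diag(−1, 32)·P⁻¹ = [[3, −64], [−2, 32]] · [[1, 2], [−2, −3]] = [[131, 198], [−66, −100]].

[[131, 198], [−66, −100]]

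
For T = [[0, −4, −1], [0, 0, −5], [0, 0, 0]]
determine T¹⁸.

[[0, 0, 0], [0, 0, 0], [0, 0, 0]]

T is strictly triangular, hence nilpotent: T³ = 0, so T¹⁸ = 0.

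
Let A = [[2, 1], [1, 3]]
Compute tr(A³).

A² = [[5, 5], [5, 10]]
A³ = [[15, 20], [20, 35]]

50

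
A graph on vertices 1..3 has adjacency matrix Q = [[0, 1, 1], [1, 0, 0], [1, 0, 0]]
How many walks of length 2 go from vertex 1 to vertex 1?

The number of length-2 walks from vertex 1 to vertex 1 is entry (1,1) of Q², where Q is the adjacency matrix.
Q² = [[2, 0, 0], [0, 1, 1], [0, 1, 1]]

2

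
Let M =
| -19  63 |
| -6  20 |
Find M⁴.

[[-89, 315], [-30, 106]]

tr M = 1 and det M = -2, so the characteristic polynomial is λ² − (1)λ + (-2) with roots -1 and 2.
Eigenvectors give P = [[7, 3], [2, 1]] with P⁻¹ = [[1, -3], [-2, 7]], and M = P·diag(-1, 2)·P⁻¹.
Then M⁴ = P·diag(1, 16)·P⁻¹ = [[7, 48], [2, 16]] · [[1, -3], [-2, 7]] = [[-89, 315], [-30, 106]].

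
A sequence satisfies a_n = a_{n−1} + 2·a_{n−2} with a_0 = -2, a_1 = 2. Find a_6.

-2

With companion matrix C = [[1, 2], [1, 0]], [a_n, a_{n−1}]ᵀ = C·[a_{n−1}, a_{n−2}]ᵀ, so [a_6, a_5]ᵀ = C⁵·[a_1, a_0]ᵀ.
C⁵ = [[21, 22], [11, 10]], giving [a_6, a_5]ᵀ = [[-2], [2]].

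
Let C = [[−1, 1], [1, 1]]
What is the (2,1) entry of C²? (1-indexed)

0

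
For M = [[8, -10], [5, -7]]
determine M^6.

tr M = 1 and det M = -6, so the characteristic polynomial is λ² − (1)λ + (-6) with roots 3 and -2.
Eigenvectors give P = [[2, 1], [1, 1]] with P⁻¹ = [[1, -1], [-1, 2]], and M = P·diag(3, -2)·P⁻¹.
Then M^6 = P·diag(729, 64)·P⁻¹ = [[1458, 64], [729, 64]] · [[1, -1], [-1, 2]] = [[1394, -1330], [665, -601]].

[[1394, -1330], [665, -601]]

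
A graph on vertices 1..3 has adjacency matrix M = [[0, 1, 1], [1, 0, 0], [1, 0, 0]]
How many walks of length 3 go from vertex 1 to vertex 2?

The number of length-3 walks from vertex 1 to vertex 2 is entry (1,2) of M^3, where M is the adjacency matrix.
M^2 = [[2, 0, 0], [0, 1, 1], [0, 1, 1]]
M^3 = [[0, 2, 2], [2, 0, 0], [2, 0, 0]]

2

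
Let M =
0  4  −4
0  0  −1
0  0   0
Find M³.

M is strictly triangular, hence nilpotent: M³ = 0, so M³ = 0.

[[0, 0, 0], [0, 0, 0], [0, 0, 0]]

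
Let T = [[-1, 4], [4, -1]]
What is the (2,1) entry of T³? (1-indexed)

76

T² = [[17, -8], [-8, 17]]
T³ = [[-49, 76], [76, -49]]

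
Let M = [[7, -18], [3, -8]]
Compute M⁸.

[[-509, 1530], [-255, 766]]

tr M = -1 and det M = -2, so the characteristic polynomial is λ² − (-1)λ + (-2) with roots -2 and 1.
Eigenvectors give P = [[2, 3], [1, 1]] with P⁻¹ = [[-1, 3], [1, -2]], and M = P·diag(-2, 1)·P⁻¹.
Then M⁸ = P·diag(256, 1)·P⁻¹ = [[512, 3], [256, 1]] · [[-1, 3], [1, -2]] = [[-509, 1530], [-255, 766]].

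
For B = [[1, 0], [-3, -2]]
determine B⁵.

tr B = -1 and det B = -2, so the characteristic polynomial is λ² − (-1)λ + (-2) with roots -2 and 1.
Eigenvectors give P = [[0, -1], [1, 1]] with P⁻¹ = [[1, 1], [-1, 0]], and B = P·diag(-2, 1)·P⁻¹.
Then B⁵ = P·diag(-32, 1)·P⁻¹ = [[0, -1], [-32, 1]] · [[1, 1], [-1, 0]] = [[1, 0], [-33, -32]].

[[1, 0], [-33, -32]]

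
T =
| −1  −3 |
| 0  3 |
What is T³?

T² = [[1, −6], [0, 9]]
T³ = [[−1, −21], [0, 27]]

[[−1, −21], [0, 27]]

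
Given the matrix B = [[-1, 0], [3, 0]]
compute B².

[[1, 0], [-3, 0]]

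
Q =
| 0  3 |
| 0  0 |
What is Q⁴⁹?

Q is strictly triangular, hence nilpotent: Q² = 0, so Q⁴⁹ = 0.

[[0, 0], [0, 0]]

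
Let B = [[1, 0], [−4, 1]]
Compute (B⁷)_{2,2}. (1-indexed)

B = I + N where N = [[0, 0], [−4, 0]] is strictly lower-triangular, so N² = 0.
(I + N)⁷ = I + 7·N = [[1, 0], [−28, 1]].

1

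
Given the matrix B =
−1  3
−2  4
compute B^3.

[[−13, 21], [−14, 22]]

tr B = 3 and det B = 2, so the characteristic polynomial is λ² − (3)λ + (2) with roots 2 and 1.
Eigenvectors give P = [[1, 3], [1, 2]] with P⁻¹ = [[−2, 3], [1, −1]], and B = P·diag(2, 1)·P⁻¹.
Then B^3 = P·diag(8, 1)·P⁻¹ = [[8, 3], [8, 2]] · [[−2, 3], [1, −1]] = [[−13, 21], [−14, 22]].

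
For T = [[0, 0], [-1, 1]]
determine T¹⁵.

T² = T (a projection; rank 1, trace 1), so T¹⁵ = T.

[[0, 0], [-1, 1]]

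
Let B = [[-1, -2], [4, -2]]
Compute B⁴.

[[-23, -66], [132, -56]]

B² = [[-7, 6], [-12, -4]]
B³ = [[31, 2], [-4, 32]]
B⁴ = [[-23, -66], [132, -56]]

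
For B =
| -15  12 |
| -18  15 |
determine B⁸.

tr B = 0 and det B = -9, so the characteristic polynomial is λ² − (0)λ + (-9) with roots 3 and -3.
Eigenvectors give P = [[-2, 1], [-3, 1]] with P⁻¹ = [[1, -1], [3, -2]], and B = P·diag(3, -3)·P⁻¹.
Then B⁸ = P·diag(6561, 6561)·P⁻¹ = [[-13122, 6561], [-19683, 6561]] · [[1, -1], [3, -2]] = [[6561, 0], [0, 6561]].

[[6561, 0], [0, 6561]]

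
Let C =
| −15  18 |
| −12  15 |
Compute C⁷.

tr C = 0 and det C = −9, so the characteristic polynomial is λ² − (0)λ + (−9) with roots −3 and 3.
Eigenvectors give P = [[3, −1], [2, −1]] with P⁻¹ = [[1, −1], [2, −3]], and C = P·diag(−3, 3)·P⁻¹.
Then C⁷ = P·diag(−2187, 2187)·P⁻¹ = [[−6561, −2187], [−4374, −2187]] · [[1, −1], [2, −3]] = [[−10935, 13122], [−8748, 10935]].

[[−10935, 13122], [−8748, 10935]]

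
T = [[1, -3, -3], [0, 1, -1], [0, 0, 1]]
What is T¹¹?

T = I + N where N = [[0, -3, -3], [0, 0, -1], [0, 0, 0]] is strictly upper-triangular, so N³ = 0.
(I + N)¹¹ = I + 11·N + 55·N² = [[1, -33, 132], [0, 1, -11], [0, 0, 1]].

[[1, -33, 132], [0, 1, -11], [0, 0, 1]]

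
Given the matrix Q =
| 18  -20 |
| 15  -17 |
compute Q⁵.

[[1068, -1100], [825, -857]]

tr Q = 1 and det Q = -6, so the characteristic polynomial is λ² − (1)λ + (-6) with roots 3 and -2.
Eigenvectors give P = [[4, 1], [3, 1]] with P⁻¹ = [[1, -1], [-3, 4]], and Q = P·diag(3, -2)·P⁻¹.
Then Q⁵ = P·diag(243, -32)·P⁻¹ = [[972, -32], [729, -32]] · [[1, -1], [-3, 4]] = [[1068, -1100], [825, -857]].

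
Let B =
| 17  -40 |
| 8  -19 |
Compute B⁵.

tr B = -2 and det B = -3, so the characteristic polynomial is λ² − (-2)λ + (-3) with roots -3 and 1.
Eigenvectors give P = [[2, 5], [1, 2]] with P⁻¹ = [[-2, 5], [1, -2]], and B = P·diag(-3, 1)·P⁻¹.
Then B⁵ = P·diag(-243, 1)·P⁻¹ = [[-486, 5], [-243, 2]] · [[-2, 5], [1, -2]] = [[977, -2440], [488, -1219]].

[[977, -2440], [488, -1219]]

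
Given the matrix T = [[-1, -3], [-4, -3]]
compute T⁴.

T² = [[13, 12], [16, 21]]
T³ = [[-61, -75], [-100, -111]]
T⁴ = [[361, 408], [544, 633]]

[[361, 408], [544, 633]]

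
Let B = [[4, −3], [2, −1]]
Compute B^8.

[[766, −765], [510, −509]]

tr B = 3 and det B = 2, so the characteristic polynomial is λ² − (3)λ + (2) with roots 2 and 1.
Eigenvectors give P = [[3, 1], [2, 1]] with P⁻¹ = [[1, −1], [−2, 3]], and B = P·diag(2, 1)·P⁻¹.
Then B^8 = P·diag(256, 1)·P⁻¹ = [[768, 1], [512, 1]] · [[1, −1], [−2, 3]] = [[766, −765], [510, −509]].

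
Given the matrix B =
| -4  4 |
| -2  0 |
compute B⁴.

B² = [[8, -16], [8, -8]]
B³ = [[0, 32], [-16, 32]]
B⁴ = [[-64, 0], [0, -64]]

[[-64, 0], [0, -64]]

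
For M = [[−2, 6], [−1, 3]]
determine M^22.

M² = M (a projection; rank 1, trace 1), so M^22 = M.

[[−2, 6], [−1, 3]]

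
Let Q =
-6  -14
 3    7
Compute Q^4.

Q² = Q (a projection; rank 1, trace 1), so Q^4 = Q.

[[-6, -14], [3, 7]]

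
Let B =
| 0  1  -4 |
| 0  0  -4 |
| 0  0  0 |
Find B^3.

[[0, 0, 0], [0, 0, 0], [0, 0, 0]]

B is strictly triangular, hence nilpotent: B^3 = 0, so B^3 = 0.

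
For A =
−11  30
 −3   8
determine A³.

tr A = −3 and det A = 2, so the characteristic polynomial is λ² − (−3)λ + (2) with roots −1 and −2.
Eigenvectors give P = [[−3, 10], [−1, 3]] with P⁻¹ = [[3, −10], [1, −3]], and A = P·diag(−1, −2)·P⁻¹.
Then A³ = P·diag(−1, −8)·P⁻¹ = [[3, −80], [1, −24]] · [[3, −10], [1, −3]] = [[−71, 210], [−21, 62]].

[[−71, 210], [−21, 62]]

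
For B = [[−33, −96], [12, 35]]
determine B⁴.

[[−639, −1920], [240, 721]]

tr B = 2 and det B = −3, so the characteristic polynomial is λ² − (2)λ + (−3) with roots 3 and −1.
Eigenvectors give P = [[8, −3], [−3, 1]] with P⁻¹ = [[−1, −3], [−3, −8]], and B = P·diag(3, −1)·P⁻¹.
Then B⁴ = P·diag(81, 1)·P⁻¹ = [[648, −3], [−243, 1]] · [[−1, −3], [−3, −8]] = [[−639, −1920], [240, 721]].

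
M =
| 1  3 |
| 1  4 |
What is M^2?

[[4, 15], [5, 19]]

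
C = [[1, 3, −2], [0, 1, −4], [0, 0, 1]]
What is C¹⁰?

[[1, 30, −560], [0, 1, −40], [0, 0, 1]]

C = I + N where N = [[0, 3, −2], [0, 0, −4], [0, 0, 0]] is strictly upper-triangular, so N³ = 0.
(I + N)¹⁰ = I + 10·N + 45·N² = [[1, 30, −560], [0, 1, −40], [0, 0, 1]].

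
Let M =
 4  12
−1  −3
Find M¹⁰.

[[4, 12], [−1, −3]]

M² = M (a projection; rank 1, trace 1), so M¹⁰ = M.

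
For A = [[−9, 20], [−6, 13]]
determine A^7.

[[−10929, 21860], [−6558, 13117]]

tr A = 4 and det A = 3, so the characteristic polynomial is λ² − (4)λ + (3) with roots 1 and 3.
Eigenvectors give P = [[2, −5], [1, −3]] with P⁻¹ = [[3, −5], [1, −2]], and A = P·diag(1, 3)·P⁻¹.
Then A^7 = P·diag(1, 2187)·P⁻¹ = [[2, −10935], [1, −6561]] · [[3, −5], [1, −2]] = [[−10929, 21860], [−6558, 13117]].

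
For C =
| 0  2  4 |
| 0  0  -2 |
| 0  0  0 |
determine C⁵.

[[0, 0, 0], [0, 0, 0], [0, 0, 0]]

C is strictly triangular, hence nilpotent: C³ = 0, so C⁵ = 0.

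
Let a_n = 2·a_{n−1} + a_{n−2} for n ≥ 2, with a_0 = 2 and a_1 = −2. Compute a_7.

With companion matrix T = [[2, 1], [1, 0]], [a_n, a_{n−1}]ᵀ = T·[a_{n−1}, a_{n−2}]ᵀ, so [a_7, a_6]ᵀ = T⁶·[a_1, a_0]ᵀ.
T⁶ = [[169, 70], [70, 29]], giving [a_7, a_6]ᵀ = [[−198], [−82]].

−198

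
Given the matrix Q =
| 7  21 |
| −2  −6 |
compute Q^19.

[[7, 21], [−2, −6]]

Q² = Q (a projection; rank 1, trace 1), so Q^19 = Q.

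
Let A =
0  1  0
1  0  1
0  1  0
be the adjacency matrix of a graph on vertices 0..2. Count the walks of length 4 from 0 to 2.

The number of length-4 walks from vertex 0 to vertex 2 is entry (0,2) of A^4, where A is the adjacency matrix.
A^2 = [[1, 0, 1], [0, 2, 0], [1, 0, 1]]
A^3 = [[0, 2, 0], [2, 0, 2], [0, 2, 0]]
A^4 = [[2, 0, 2], [0, 4, 0], [2, 0, 2]]

2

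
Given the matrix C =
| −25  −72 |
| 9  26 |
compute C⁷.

tr C = 1 and det C = −2, so the characteristic polynomial is λ² − (1)λ + (−2) with roots 2 and −1.
Eigenvectors give P = [[−8, 3], [3, −1]] with P⁻¹ = [[1, 3], [3, 8]], and C = P·diag(2, −1)·P⁻¹.
Then C⁷ = P·diag(128, −1)·P⁻¹ = [[−1024, −3], [384, 1]] · [[1, 3], [3, 8]] = [[−1033, −3096], [387, 1160]].

[[−1033, −3096], [387, 1160]]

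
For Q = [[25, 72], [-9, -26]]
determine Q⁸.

tr Q = -1 and det Q = -2, so the characteristic polynomial is λ² − (-1)λ + (-2) with roots 1 and -2.
Eigenvectors give P = [[-3, -8], [1, 3]] with P⁻¹ = [[-3, -8], [1, 3]], and Q = P·diag(1, -2)·P⁻¹.
Then Q⁸ = P·diag(1, 256)·P⁻¹ = [[-3, -2048], [1, 768]] · [[-3, -8], [1, 3]] = [[-2039, -6120], [765, 2296]].

[[-2039, -6120], [765, 2296]]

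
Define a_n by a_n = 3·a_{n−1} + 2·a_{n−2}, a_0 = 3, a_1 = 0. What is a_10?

134178

With companion matrix A = [[3, 2], [1, 0]], [a_n, a_{n−1}]ᵀ = A·[a_{n−1}, a_{n−2}]ᵀ, so [a_10, a_9]ᵀ = A^9·[a_1, a_0]ᵀ.
A^9 = [[79647, 44726], [22363, 12558]], giving [a_10, a_9]ᵀ = [[134178], [37674]].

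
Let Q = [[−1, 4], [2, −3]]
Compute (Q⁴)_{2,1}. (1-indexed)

Q² = [[9, −16], [−8, 17]]
Q³ = [[−41, 84], [42, −83]]
Q⁴ = [[209, −416], [−208, 417]]

−208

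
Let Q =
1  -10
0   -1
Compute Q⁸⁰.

Q² = I (check: tr Q = 0 and det Q = -1), so Q⁸⁰ = I since 80 is even.

[[1, 0], [0, 1]]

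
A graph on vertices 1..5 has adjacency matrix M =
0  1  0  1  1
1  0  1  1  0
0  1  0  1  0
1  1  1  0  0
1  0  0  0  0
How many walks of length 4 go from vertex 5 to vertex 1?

2

The number of length-4 walks from vertex 5 to vertex 1 is entry (5,1) of M⁴, where M is the adjacency matrix.
M² = [[3, 1, 2, 1, 0], [1, 3, 1, 2, 1], [2, 1, 2, 1, 0], [1, 2, 1, 3, 1], [0, 1, 0, 1, 1]]
M³ = [[2, 6, 2, 6, 3], [6, 4, 5, 5, 1], [2, 5, 2, 5, 2], [6, 5, 5, 4, 1], [3, 1, 2, 1, 0]]
M⁴ = [[15, 10, 12, 10, 2], [10, 16, 9, 15, 6], [12, 9, 10, 9, 2], [10, 15, 9, 16, 6], [2, 6, 2, 6, 3]]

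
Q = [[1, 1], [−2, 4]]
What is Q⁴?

[[−49, 65], [−130, 146]]

tr Q = 5 and det Q = 6, so the characteristic polynomial is λ² − (5)λ + (6) with roots 3 and 2.
Eigenvectors give P = [[−1, −1], [−2, −1]] with P⁻¹ = [[1, −1], [−2, 1]], and Q = P·diag(3, 2)·P⁻¹.
Then Q⁴ = P·diag(81, 16)·P⁻¹ = [[−81, −16], [−162, −16]] · [[1, −1], [−2, 1]] = [[−49, 65], [−130, 146]].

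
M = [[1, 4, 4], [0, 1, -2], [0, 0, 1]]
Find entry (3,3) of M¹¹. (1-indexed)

M = I + N where N = [[0, 4, 4], [0, 0, -2], [0, 0, 0]] is strictly upper-triangular, so N³ = 0.
(I + N)¹¹ = I + 11·N + 55·N² = [[1, 44, -396], [0, 1, -22], [0, 0, 1]].

1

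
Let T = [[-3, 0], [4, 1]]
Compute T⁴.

tr T = -2 and det T = -3, so the characteristic polynomial is λ² − (-2)λ + (-3) with roots -3 and 1.
Eigenvectors give P = [[1, 0], [-1, 1]] with P⁻¹ = [[1, 0], [1, 1]], and T = P·diag(-3, 1)·P⁻¹.
Then T⁴ = P·diag(81, 1)·P⁻¹ = [[81, 0], [-81, 1]] · [[1, 0], [1, 1]] = [[81, 0], [-80, 1]].

[[81, 0], [-80, 1]]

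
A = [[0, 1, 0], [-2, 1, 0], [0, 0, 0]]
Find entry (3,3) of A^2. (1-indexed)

0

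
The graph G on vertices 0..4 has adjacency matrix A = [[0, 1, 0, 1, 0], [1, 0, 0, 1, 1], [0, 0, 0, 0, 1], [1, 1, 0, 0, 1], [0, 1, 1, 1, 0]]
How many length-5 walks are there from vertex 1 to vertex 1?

The number of length-5 walks from vertex 1 to vertex 1 is entry (1,1) of A⁵, where A is the adjacency matrix.
A² = [[2, 1, 0, 1, 2], [1, 3, 1, 2, 1], [0, 1, 1, 1, 0], [1, 2, 1, 3, 1], [2, 1, 0, 1, 3]]
A³ = [[2, 5, 2, 5, 2], [5, 4, 1, 5, 6], [2, 1, 0, 1, 3], [5, 5, 1, 4, 6], [2, 6, 3, 6, 2]]
A⁴ = [[10, 9, 2, 9, 12], [9, 16, 6, 15, 10], [2, 6, 3, 6, 2], [9, 15, 6, 16, 10], [12, 10, 2, 10, 15]]
A⁵ = [[18, 31, 12, 31, 20], [31, 34, 10, 35, 37], [12, 10, 2, 10, 15], [31, 35, 10, 34, 37], [20, 37, 15, 37, 22]]

34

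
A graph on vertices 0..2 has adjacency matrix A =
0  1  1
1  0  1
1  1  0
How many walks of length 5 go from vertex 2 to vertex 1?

11

The number of length-5 walks from vertex 2 to vertex 1 is entry (2,1) of A⁵, where A is the adjacency matrix.
A² = [[2, 1, 1], [1, 2, 1], [1, 1, 2]]
A³ = [[2, 3, 3], [3, 2, 3], [3, 3, 2]]
A⁴ = [[6, 5, 5], [5, 6, 5], [5, 5, 6]]
A⁵ = [[10, 11, 11], [11, 10, 11], [11, 11, 10]]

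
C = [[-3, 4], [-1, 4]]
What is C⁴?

C² = [[5, 4], [-1, 12]]
C³ = [[-19, 36], [-9, 44]]
C⁴ = [[21, 68], [-17, 140]]

[[21, 68], [-17, 140]]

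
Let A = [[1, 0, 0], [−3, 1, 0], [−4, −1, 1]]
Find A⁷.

A = I + N where N = [[0, 0, 0], [−3, 0, 0], [−4, −1, 0]] is strictly lower-triangular, so N³ = 0.
(I + N)⁷ = I + 7·N + 21·N² = [[1, 0, 0], [−21, 1, 0], [35, −7, 1]].

[[1, 0, 0], [−21, 1, 0], [35, −7, 1]]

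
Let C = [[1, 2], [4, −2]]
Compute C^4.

C^2 = [[9, −2], [−4, 12]]
C^3 = [[1, 22], [44, −32]]
C^4 = [[89, −42], [−84, 152]]

[[89, −42], [−84, 152]]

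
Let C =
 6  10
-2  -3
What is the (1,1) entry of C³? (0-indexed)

-27

tr C = 3 and det C = 2, so the characteristic polynomial is λ² − (3)λ + (2) with roots 2 and 1.
Eigenvectors give P = [[5, -2], [-2, 1]] with P⁻¹ = [[1, 2], [2, 5]], and C = P·diag(2, 1)·P⁻¹.
Then C³ = P·diag(8, 1)·P⁻¹ = [[40, -2], [-16, 1]] · [[1, 2], [2, 5]] = [[36, 70], [-14, -27]].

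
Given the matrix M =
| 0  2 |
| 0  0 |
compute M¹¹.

M is strictly triangular, hence nilpotent: M² = 0, so M¹¹ = 0.

[[0, 0], [0, 0]]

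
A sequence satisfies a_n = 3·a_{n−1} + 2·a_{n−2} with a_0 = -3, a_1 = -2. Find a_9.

With companion matrix Q = [[3, 2], [1, 0]], [a_n, a_{n−1}]ᵀ = Q·[a_{n−1}, a_{n−2}]ᵀ, so [a_9, a_8]ᵀ = Q⁸·[a_1, a_0]ᵀ.
Q⁸ = [[22363, 12558], [6279, 3526]], giving [a_9, a_8]ᵀ = [[-82400], [-23136]].

-82400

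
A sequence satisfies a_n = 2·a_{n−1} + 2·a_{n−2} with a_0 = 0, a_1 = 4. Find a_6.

480

With companion matrix B = [[2, 2], [1, 0]], [a_n, a_{n−1}]ᵀ = B·[a_{n−1}, a_{n−2}]ᵀ, so [a_6, a_5]ᵀ = B^5·[a_1, a_0]ᵀ.
B^5 = [[120, 88], [44, 32]], giving [a_6, a_5]ᵀ = [[480], [176]].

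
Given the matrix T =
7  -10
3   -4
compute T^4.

[[91, -150], [45, -74]]

tr T = 3 and det T = 2, so the characteristic polynomial is λ² − (3)λ + (2) with roots 1 and 2.
Eigenvectors give P = [[-5, -2], [-3, -1]] with P⁻¹ = [[1, -2], [-3, 5]], and T = P·diag(1, 2)·P⁻¹.
Then T^4 = P·diag(1, 16)·P⁻¹ = [[-5, -32], [-3, -16]] · [[1, -2], [-3, 5]] = [[91, -150], [45, -74]].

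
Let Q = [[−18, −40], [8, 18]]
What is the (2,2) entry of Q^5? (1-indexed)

tr Q = 0 and det Q = −4, so the characteristic polynomial is λ² − (0)λ + (−4) with roots −2 and 2.
Eigenvectors give P = [[−5, 2], [2, −1]] with P⁻¹ = [[−1, −2], [−2, −5]], and Q = P·diag(−2, 2)·P⁻¹.
Then Q^5 = P·diag(−32, 32)·P⁻¹ = [[160, 64], [−64, −32]] · [[−1, −2], [−2, −5]] = [[−288, −640], [128, 288]].

288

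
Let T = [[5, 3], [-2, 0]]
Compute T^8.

[[19171, 18915], [-12610, -12354]]

tr T = 5 and det T = 6, so the characteristic polynomial is λ² − (5)λ + (6) with roots 3 and 2.
Eigenvectors give P = [[3, -1], [-2, 1]] with P⁻¹ = [[1, 1], [2, 3]], and T = P·diag(3, 2)·P⁻¹.
Then T^8 = P·diag(6561, 256)·P⁻¹ = [[19683, -256], [-13122, 256]] · [[1, 1], [2, 3]] = [[19171, 18915], [-12610, -12354]].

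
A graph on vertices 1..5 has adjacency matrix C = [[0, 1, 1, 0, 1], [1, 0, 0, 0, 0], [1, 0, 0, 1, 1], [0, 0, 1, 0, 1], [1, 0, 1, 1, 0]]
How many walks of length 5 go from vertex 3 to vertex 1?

37

The number of length-5 walks from vertex 3 to vertex 1 is entry (3,1) of C^5, where C is the adjacency matrix.
C^2 = [[3, 0, 1, 2, 1], [0, 1, 1, 0, 1], [1, 1, 3, 1, 2], [2, 0, 1, 2, 1], [1, 1, 2, 1, 3]]
C^3 = [[2, 3, 6, 2, 6], [3, 0, 1, 2, 1], [6, 1, 4, 5, 5], [2, 2, 5, 2, 5], [6, 1, 5, 5, 4]]
C^4 = [[15, 2, 10, 12, 10], [2, 3, 6, 2, 6], [10, 6, 16, 9, 15], [12, 2, 9, 10, 9], [10, 6, 15, 9, 16]]
C^5 = [[22, 15, 37, 20, 37], [15, 2, 10, 12, 10], [37, 10, 34, 31, 35], [20, 12, 31, 18, 31], [37, 10, 35, 31, 34]]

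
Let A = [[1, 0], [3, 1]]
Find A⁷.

[[1, 0], [21, 1]]

A = I + N where N = [[0, 0], [3, 0]] is strictly lower-triangular, so N² = 0.
(I + N)⁷ = I + 7·N = [[1, 0], [21, 1]].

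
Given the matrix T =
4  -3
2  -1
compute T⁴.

tr T = 3 and det T = 2, so the characteristic polynomial is λ² − (3)λ + (2) with roots 2 and 1.
Eigenvectors give P = [[-3, 1], [-2, 1]] with P⁻¹ = [[-1, 1], [-2, 3]], and T = P·diag(2, 1)·P⁻¹.
Then T⁴ = P·diag(16, 1)·P⁻¹ = [[-48, 1], [-32, 1]] · [[-1, 1], [-2, 3]] = [[46, -45], [30, -29]].

[[46, -45], [30, -29]]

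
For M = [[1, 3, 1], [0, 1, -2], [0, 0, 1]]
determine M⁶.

M = I + N where N = [[0, 3, 1], [0, 0, -2], [0, 0, 0]] is strictly upper-triangular, so N³ = 0.
(I + N)⁶ = I + 6·N + 15·N² = [[1, 18, -84], [0, 1, -12], [0, 0, 1]].

[[1, 18, -84], [0, 1, -12], [0, 0, 1]]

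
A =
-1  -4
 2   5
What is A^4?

[[-79, -160], [80, 161]]

tr A = 4 and det A = 3, so the characteristic polynomial is λ² − (4)λ + (3) with roots 3 and 1.
Eigenvectors give P = [[-1, 2], [1, -1]] with P⁻¹ = [[1, 2], [1, 1]], and A = P·diag(3, 1)·P⁻¹.
Then A^4 = P·diag(81, 1)·P⁻¹ = [[-81, 2], [81, -1]] · [[1, 2], [1, 1]] = [[-79, -160], [80, 161]].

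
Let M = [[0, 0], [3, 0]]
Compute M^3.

[[0, 0], [0, 0]]

M^2 = [[0, 0], [0, 0]]
M^3 = [[0, 0], [0, 0]]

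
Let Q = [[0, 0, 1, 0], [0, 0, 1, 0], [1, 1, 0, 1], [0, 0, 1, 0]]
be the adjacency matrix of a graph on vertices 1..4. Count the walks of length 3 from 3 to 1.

3

The number of length-3 walks from vertex 3 to vertex 1 is entry (3,1) of Q³, where Q is the adjacency matrix.
Q² = [[1, 1, 0, 1], [1, 1, 0, 1], [0, 0, 3, 0], [1, 1, 0, 1]]
Q³ = [[0, 0, 3, 0], [0, 0, 3, 0], [3, 3, 0, 3], [0, 0, 3, 0]]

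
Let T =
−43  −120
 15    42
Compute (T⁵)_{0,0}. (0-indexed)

−2443

tr T = −1 and det T = −6, so the characteristic polynomial is λ² − (−1)λ + (−6) with roots −3 and 2.
Eigenvectors give P = [[−3, −8], [1, 3]] with P⁻¹ = [[−3, −8], [1, 3]], and T = P·diag(−3, 2)·P⁻¹.
Then T⁵ = P·diag(−243, 32)·P⁻¹ = [[729, −256], [−243, 96]] · [[−3, −8], [1, 3]] = [[−2443, −6600], [825, 2232]].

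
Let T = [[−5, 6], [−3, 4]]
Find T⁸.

[[511, −510], [255, −254]]

tr T = −1 and det T = −2, so the characteristic polynomial is λ² − (−1)λ + (−2) with roots −2 and 1.
Eigenvectors give P = [[−2, 1], [−1, 1]] with P⁻¹ = [[−1, 1], [−1, 2]], and T = P·diag(−2, 1)·P⁻¹.
Then T⁸ = P·diag(256, 1)·P⁻¹ = [[−512, 1], [−256, 1]] · [[−1, 1], [−1, 2]] = [[511, −510], [255, −254]].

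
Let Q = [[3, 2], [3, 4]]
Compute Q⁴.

[[519, 518], [777, 778]]

Q² = [[15, 14], [21, 22]]
Q³ = [[87, 86], [129, 130]]
Q⁴ = [[519, 518], [777, 778]]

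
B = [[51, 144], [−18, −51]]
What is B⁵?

tr B = 0 and det B = −9, so the characteristic polynomial is λ² − (0)λ + (−9) with roots 3 and −3.
Eigenvectors give P = [[−3, −8], [1, 3]] with P⁻¹ = [[−3, −8], [1, 3]], and B = P·diag(3, −3)·P⁻¹.
Then B⁵ = P·diag(243, −243)·P⁻¹ = [[−729, 1944], [243, −729]] · [[−3, −8], [1, 3]] = [[4131, 11664], [−1458, −4131]].

[[4131, 11664], [−1458, −4131]]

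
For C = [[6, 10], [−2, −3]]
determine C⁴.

[[76, 150], [−30, −59]]

tr C = 3 and det C = 2, so the characteristic polynomial is λ² − (3)λ + (2) with roots 1 and 2.
Eigenvectors give P = [[−2, 5], [1, −2]] with P⁻¹ = [[2, 5], [1, 2]], and C = P·diag(1, 2)·P⁻¹.
Then C⁴ = P·diag(1, 16)·P⁻¹ = [[−2, 80], [1, −32]] · [[2, 5], [1, 2]] = [[76, 150], [−30, −59]].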